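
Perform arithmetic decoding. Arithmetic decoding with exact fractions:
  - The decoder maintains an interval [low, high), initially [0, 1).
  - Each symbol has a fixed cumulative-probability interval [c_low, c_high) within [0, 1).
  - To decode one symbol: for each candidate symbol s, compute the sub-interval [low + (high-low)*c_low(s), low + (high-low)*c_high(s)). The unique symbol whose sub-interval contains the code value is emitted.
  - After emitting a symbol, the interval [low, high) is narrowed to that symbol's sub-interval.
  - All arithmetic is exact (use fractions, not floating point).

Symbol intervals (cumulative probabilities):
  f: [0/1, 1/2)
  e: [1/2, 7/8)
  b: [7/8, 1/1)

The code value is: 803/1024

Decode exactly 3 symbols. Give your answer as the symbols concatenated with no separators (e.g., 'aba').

Step 1: interval [0/1, 1/1), width = 1/1 - 0/1 = 1/1
  'f': [0/1 + 1/1*0/1, 0/1 + 1/1*1/2) = [0/1, 1/2)
  'e': [0/1 + 1/1*1/2, 0/1 + 1/1*7/8) = [1/2, 7/8) <- contains code 803/1024
  'b': [0/1 + 1/1*7/8, 0/1 + 1/1*1/1) = [7/8, 1/1)
  emit 'e', narrow to [1/2, 7/8)
Step 2: interval [1/2, 7/8), width = 7/8 - 1/2 = 3/8
  'f': [1/2 + 3/8*0/1, 1/2 + 3/8*1/2) = [1/2, 11/16)
  'e': [1/2 + 3/8*1/2, 1/2 + 3/8*7/8) = [11/16, 53/64) <- contains code 803/1024
  'b': [1/2 + 3/8*7/8, 1/2 + 3/8*1/1) = [53/64, 7/8)
  emit 'e', narrow to [11/16, 53/64)
Step 3: interval [11/16, 53/64), width = 53/64 - 11/16 = 9/64
  'f': [11/16 + 9/64*0/1, 11/16 + 9/64*1/2) = [11/16, 97/128)
  'e': [11/16 + 9/64*1/2, 11/16 + 9/64*7/8) = [97/128, 415/512) <- contains code 803/1024
  'b': [11/16 + 9/64*7/8, 11/16 + 9/64*1/1) = [415/512, 53/64)
  emit 'e', narrow to [97/128, 415/512)

Answer: eee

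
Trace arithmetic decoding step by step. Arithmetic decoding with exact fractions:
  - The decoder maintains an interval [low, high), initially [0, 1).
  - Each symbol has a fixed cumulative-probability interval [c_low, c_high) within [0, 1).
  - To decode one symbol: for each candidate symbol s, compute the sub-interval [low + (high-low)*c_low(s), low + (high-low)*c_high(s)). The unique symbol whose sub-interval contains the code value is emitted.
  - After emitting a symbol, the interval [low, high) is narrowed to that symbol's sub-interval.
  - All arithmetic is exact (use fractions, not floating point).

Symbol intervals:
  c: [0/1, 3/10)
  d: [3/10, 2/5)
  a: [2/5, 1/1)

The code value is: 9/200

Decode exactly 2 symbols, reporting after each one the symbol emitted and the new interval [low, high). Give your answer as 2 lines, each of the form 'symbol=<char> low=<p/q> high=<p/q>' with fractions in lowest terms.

Answer: symbol=c low=0/1 high=3/10
symbol=c low=0/1 high=9/100

Derivation:
Step 1: interval [0/1, 1/1), width = 1/1 - 0/1 = 1/1
  'c': [0/1 + 1/1*0/1, 0/1 + 1/1*3/10) = [0/1, 3/10) <- contains code 9/200
  'd': [0/1 + 1/1*3/10, 0/1 + 1/1*2/5) = [3/10, 2/5)
  'a': [0/1 + 1/1*2/5, 0/1 + 1/1*1/1) = [2/5, 1/1)
  emit 'c', narrow to [0/1, 3/10)
Step 2: interval [0/1, 3/10), width = 3/10 - 0/1 = 3/10
  'c': [0/1 + 3/10*0/1, 0/1 + 3/10*3/10) = [0/1, 9/100) <- contains code 9/200
  'd': [0/1 + 3/10*3/10, 0/1 + 3/10*2/5) = [9/100, 3/25)
  'a': [0/1 + 3/10*2/5, 0/1 + 3/10*1/1) = [3/25, 3/10)
  emit 'c', narrow to [0/1, 9/100)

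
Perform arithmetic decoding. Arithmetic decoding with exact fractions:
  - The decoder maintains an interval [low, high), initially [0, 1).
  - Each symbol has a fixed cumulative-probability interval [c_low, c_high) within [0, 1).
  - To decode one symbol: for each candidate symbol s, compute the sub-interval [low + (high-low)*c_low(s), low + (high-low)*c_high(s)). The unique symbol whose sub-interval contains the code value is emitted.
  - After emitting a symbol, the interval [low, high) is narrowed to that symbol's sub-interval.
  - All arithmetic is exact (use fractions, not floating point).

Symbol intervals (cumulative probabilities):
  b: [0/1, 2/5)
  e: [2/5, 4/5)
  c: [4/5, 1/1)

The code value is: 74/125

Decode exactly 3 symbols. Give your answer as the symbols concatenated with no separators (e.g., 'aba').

Step 1: interval [0/1, 1/1), width = 1/1 - 0/1 = 1/1
  'b': [0/1 + 1/1*0/1, 0/1 + 1/1*2/5) = [0/1, 2/5)
  'e': [0/1 + 1/1*2/5, 0/1 + 1/1*4/5) = [2/5, 4/5) <- contains code 74/125
  'c': [0/1 + 1/1*4/5, 0/1 + 1/1*1/1) = [4/5, 1/1)
  emit 'e', narrow to [2/5, 4/5)
Step 2: interval [2/5, 4/5), width = 4/5 - 2/5 = 2/5
  'b': [2/5 + 2/5*0/1, 2/5 + 2/5*2/5) = [2/5, 14/25)
  'e': [2/5 + 2/5*2/5, 2/5 + 2/5*4/5) = [14/25, 18/25) <- contains code 74/125
  'c': [2/5 + 2/5*4/5, 2/5 + 2/5*1/1) = [18/25, 4/5)
  emit 'e', narrow to [14/25, 18/25)
Step 3: interval [14/25, 18/25), width = 18/25 - 14/25 = 4/25
  'b': [14/25 + 4/25*0/1, 14/25 + 4/25*2/5) = [14/25, 78/125) <- contains code 74/125
  'e': [14/25 + 4/25*2/5, 14/25 + 4/25*4/5) = [78/125, 86/125)
  'c': [14/25 + 4/25*4/5, 14/25 + 4/25*1/1) = [86/125, 18/25)
  emit 'b', narrow to [14/25, 78/125)

Answer: eeb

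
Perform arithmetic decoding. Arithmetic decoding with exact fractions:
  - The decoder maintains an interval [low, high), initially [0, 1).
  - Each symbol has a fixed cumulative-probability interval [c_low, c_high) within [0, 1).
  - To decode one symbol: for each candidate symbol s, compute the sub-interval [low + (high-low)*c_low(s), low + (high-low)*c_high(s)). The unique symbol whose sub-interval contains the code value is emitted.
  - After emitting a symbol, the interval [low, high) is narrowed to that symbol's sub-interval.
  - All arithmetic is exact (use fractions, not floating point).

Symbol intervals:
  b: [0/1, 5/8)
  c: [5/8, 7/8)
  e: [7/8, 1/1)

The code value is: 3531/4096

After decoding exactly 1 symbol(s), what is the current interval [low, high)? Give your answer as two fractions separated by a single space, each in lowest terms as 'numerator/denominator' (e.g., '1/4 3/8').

Step 1: interval [0/1, 1/1), width = 1/1 - 0/1 = 1/1
  'b': [0/1 + 1/1*0/1, 0/1 + 1/1*5/8) = [0/1, 5/8)
  'c': [0/1 + 1/1*5/8, 0/1 + 1/1*7/8) = [5/8, 7/8) <- contains code 3531/4096
  'e': [0/1 + 1/1*7/8, 0/1 + 1/1*1/1) = [7/8, 1/1)
  emit 'c', narrow to [5/8, 7/8)

Answer: 5/8 7/8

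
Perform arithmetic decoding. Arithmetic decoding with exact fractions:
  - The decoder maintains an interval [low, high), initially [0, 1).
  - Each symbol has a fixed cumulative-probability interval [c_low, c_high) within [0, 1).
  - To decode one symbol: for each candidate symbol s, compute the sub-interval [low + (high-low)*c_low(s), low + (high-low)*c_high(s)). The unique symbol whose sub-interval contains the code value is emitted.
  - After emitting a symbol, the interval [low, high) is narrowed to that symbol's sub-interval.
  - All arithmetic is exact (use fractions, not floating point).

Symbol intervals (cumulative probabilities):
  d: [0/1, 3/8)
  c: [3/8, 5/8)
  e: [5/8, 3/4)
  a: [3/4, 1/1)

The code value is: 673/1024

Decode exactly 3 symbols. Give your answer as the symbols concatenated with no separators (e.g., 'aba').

Step 1: interval [0/1, 1/1), width = 1/1 - 0/1 = 1/1
  'd': [0/1 + 1/1*0/1, 0/1 + 1/1*3/8) = [0/1, 3/8)
  'c': [0/1 + 1/1*3/8, 0/1 + 1/1*5/8) = [3/8, 5/8)
  'e': [0/1 + 1/1*5/8, 0/1 + 1/1*3/4) = [5/8, 3/4) <- contains code 673/1024
  'a': [0/1 + 1/1*3/4, 0/1 + 1/1*1/1) = [3/4, 1/1)
  emit 'e', narrow to [5/8, 3/4)
Step 2: interval [5/8, 3/4), width = 3/4 - 5/8 = 1/8
  'd': [5/8 + 1/8*0/1, 5/8 + 1/8*3/8) = [5/8, 43/64) <- contains code 673/1024
  'c': [5/8 + 1/8*3/8, 5/8 + 1/8*5/8) = [43/64, 45/64)
  'e': [5/8 + 1/8*5/8, 5/8 + 1/8*3/4) = [45/64, 23/32)
  'a': [5/8 + 1/8*3/4, 5/8 + 1/8*1/1) = [23/32, 3/4)
  emit 'd', narrow to [5/8, 43/64)
Step 3: interval [5/8, 43/64), width = 43/64 - 5/8 = 3/64
  'd': [5/8 + 3/64*0/1, 5/8 + 3/64*3/8) = [5/8, 329/512)
  'c': [5/8 + 3/64*3/8, 5/8 + 3/64*5/8) = [329/512, 335/512)
  'e': [5/8 + 3/64*5/8, 5/8 + 3/64*3/4) = [335/512, 169/256) <- contains code 673/1024
  'a': [5/8 + 3/64*3/4, 5/8 + 3/64*1/1) = [169/256, 43/64)
  emit 'e', narrow to [335/512, 169/256)

Answer: ede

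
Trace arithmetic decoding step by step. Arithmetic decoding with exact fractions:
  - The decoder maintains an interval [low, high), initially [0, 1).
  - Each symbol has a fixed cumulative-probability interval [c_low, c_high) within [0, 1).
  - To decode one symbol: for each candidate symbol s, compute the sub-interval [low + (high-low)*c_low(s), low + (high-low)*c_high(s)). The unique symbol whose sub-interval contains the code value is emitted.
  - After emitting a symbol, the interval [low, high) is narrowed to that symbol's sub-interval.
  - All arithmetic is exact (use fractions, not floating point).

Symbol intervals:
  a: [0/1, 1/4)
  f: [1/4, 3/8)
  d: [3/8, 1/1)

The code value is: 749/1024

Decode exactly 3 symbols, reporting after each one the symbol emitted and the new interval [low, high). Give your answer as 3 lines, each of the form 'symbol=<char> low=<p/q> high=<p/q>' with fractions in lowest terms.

Answer: symbol=d low=3/8 high=1/1
symbol=d low=39/64 high=1/1
symbol=f low=181/256 high=387/512

Derivation:
Step 1: interval [0/1, 1/1), width = 1/1 - 0/1 = 1/1
  'a': [0/1 + 1/1*0/1, 0/1 + 1/1*1/4) = [0/1, 1/4)
  'f': [0/1 + 1/1*1/4, 0/1 + 1/1*3/8) = [1/4, 3/8)
  'd': [0/1 + 1/1*3/8, 0/1 + 1/1*1/1) = [3/8, 1/1) <- contains code 749/1024
  emit 'd', narrow to [3/8, 1/1)
Step 2: interval [3/8, 1/1), width = 1/1 - 3/8 = 5/8
  'a': [3/8 + 5/8*0/1, 3/8 + 5/8*1/4) = [3/8, 17/32)
  'f': [3/8 + 5/8*1/4, 3/8 + 5/8*3/8) = [17/32, 39/64)
  'd': [3/8 + 5/8*3/8, 3/8 + 5/8*1/1) = [39/64, 1/1) <- contains code 749/1024
  emit 'd', narrow to [39/64, 1/1)
Step 3: interval [39/64, 1/1), width = 1/1 - 39/64 = 25/64
  'a': [39/64 + 25/64*0/1, 39/64 + 25/64*1/4) = [39/64, 181/256)
  'f': [39/64 + 25/64*1/4, 39/64 + 25/64*3/8) = [181/256, 387/512) <- contains code 749/1024
  'd': [39/64 + 25/64*3/8, 39/64 + 25/64*1/1) = [387/512, 1/1)
  emit 'f', narrow to [181/256, 387/512)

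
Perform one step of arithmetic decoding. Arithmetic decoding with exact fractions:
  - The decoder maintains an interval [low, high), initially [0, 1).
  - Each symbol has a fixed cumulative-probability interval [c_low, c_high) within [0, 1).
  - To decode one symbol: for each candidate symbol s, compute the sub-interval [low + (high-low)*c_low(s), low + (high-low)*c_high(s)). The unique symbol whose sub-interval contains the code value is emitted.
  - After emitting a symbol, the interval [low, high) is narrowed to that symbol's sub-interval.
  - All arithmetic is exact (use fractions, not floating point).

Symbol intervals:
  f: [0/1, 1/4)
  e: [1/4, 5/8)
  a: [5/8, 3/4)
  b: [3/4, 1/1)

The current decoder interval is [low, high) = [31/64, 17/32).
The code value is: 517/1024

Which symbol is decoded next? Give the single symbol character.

Interval width = high − low = 17/32 − 31/64 = 3/64
Scaled code = (code − low) / width = (517/1024 − 31/64) / 3/64 = 7/16
  f: [0/1, 1/4) 
  e: [1/4, 5/8) ← scaled code falls here ✓
  a: [5/8, 3/4) 
  b: [3/4, 1/1) 

Answer: e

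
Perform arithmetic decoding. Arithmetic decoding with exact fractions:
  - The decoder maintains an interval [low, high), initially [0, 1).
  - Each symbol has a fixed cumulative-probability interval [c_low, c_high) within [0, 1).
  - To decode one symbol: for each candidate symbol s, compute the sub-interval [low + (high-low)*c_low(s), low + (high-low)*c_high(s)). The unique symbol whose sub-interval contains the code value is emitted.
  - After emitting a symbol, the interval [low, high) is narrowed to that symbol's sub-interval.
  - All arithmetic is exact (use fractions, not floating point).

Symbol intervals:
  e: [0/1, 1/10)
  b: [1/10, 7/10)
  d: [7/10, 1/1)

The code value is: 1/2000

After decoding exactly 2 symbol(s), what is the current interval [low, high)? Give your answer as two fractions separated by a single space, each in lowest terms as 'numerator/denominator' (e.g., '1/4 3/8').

Answer: 0/1 1/100

Derivation:
Step 1: interval [0/1, 1/1), width = 1/1 - 0/1 = 1/1
  'e': [0/1 + 1/1*0/1, 0/1 + 1/1*1/10) = [0/1, 1/10) <- contains code 1/2000
  'b': [0/1 + 1/1*1/10, 0/1 + 1/1*7/10) = [1/10, 7/10)
  'd': [0/1 + 1/1*7/10, 0/1 + 1/1*1/1) = [7/10, 1/1)
  emit 'e', narrow to [0/1, 1/10)
Step 2: interval [0/1, 1/10), width = 1/10 - 0/1 = 1/10
  'e': [0/1 + 1/10*0/1, 0/1 + 1/10*1/10) = [0/1, 1/100) <- contains code 1/2000
  'b': [0/1 + 1/10*1/10, 0/1 + 1/10*7/10) = [1/100, 7/100)
  'd': [0/1 + 1/10*7/10, 0/1 + 1/10*1/1) = [7/100, 1/10)
  emit 'e', narrow to [0/1, 1/100)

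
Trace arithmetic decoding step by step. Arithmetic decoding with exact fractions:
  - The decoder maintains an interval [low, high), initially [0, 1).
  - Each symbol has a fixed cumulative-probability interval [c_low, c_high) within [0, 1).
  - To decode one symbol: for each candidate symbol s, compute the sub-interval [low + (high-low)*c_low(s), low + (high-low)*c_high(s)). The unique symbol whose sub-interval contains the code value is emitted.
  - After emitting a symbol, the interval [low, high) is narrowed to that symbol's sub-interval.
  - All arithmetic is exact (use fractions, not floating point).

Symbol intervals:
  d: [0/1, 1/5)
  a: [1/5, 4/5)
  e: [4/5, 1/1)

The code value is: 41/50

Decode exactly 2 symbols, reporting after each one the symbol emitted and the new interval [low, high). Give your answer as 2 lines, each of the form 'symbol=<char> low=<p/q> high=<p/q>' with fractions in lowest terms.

Step 1: interval [0/1, 1/1), width = 1/1 - 0/1 = 1/1
  'd': [0/1 + 1/1*0/1, 0/1 + 1/1*1/5) = [0/1, 1/5)
  'a': [0/1 + 1/1*1/5, 0/1 + 1/1*4/5) = [1/5, 4/5)
  'e': [0/1 + 1/1*4/5, 0/1 + 1/1*1/1) = [4/5, 1/1) <- contains code 41/50
  emit 'e', narrow to [4/5, 1/1)
Step 2: interval [4/5, 1/1), width = 1/1 - 4/5 = 1/5
  'd': [4/5 + 1/5*0/1, 4/5 + 1/5*1/5) = [4/5, 21/25) <- contains code 41/50
  'a': [4/5 + 1/5*1/5, 4/5 + 1/5*4/5) = [21/25, 24/25)
  'e': [4/5 + 1/5*4/5, 4/5 + 1/5*1/1) = [24/25, 1/1)
  emit 'd', narrow to [4/5, 21/25)

Answer: symbol=e low=4/5 high=1/1
symbol=d low=4/5 high=21/25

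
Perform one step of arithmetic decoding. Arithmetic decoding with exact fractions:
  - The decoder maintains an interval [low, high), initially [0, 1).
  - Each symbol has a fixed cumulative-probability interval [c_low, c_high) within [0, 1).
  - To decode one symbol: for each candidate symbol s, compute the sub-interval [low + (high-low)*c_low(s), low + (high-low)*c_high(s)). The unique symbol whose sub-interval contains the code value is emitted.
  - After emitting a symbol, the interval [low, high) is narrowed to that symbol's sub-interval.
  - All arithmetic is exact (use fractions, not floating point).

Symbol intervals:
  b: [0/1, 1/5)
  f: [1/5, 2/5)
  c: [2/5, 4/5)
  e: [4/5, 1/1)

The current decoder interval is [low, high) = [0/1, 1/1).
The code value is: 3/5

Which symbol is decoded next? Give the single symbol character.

Answer: c

Derivation:
Interval width = high − low = 1/1 − 0/1 = 1/1
Scaled code = (code − low) / width = (3/5 − 0/1) / 1/1 = 3/5
  b: [0/1, 1/5) 
  f: [1/5, 2/5) 
  c: [2/5, 4/5) ← scaled code falls here ✓
  e: [4/5, 1/1) 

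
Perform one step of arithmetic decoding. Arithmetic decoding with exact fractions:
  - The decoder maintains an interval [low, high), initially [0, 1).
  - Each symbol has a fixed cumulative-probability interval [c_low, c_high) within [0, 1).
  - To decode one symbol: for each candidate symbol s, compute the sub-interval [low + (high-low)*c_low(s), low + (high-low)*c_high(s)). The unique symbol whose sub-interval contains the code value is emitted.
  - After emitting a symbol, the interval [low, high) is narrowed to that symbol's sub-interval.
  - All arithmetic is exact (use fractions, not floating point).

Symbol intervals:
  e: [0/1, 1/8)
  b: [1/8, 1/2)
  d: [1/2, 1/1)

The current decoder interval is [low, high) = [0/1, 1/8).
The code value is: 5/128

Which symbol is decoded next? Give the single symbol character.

Interval width = high − low = 1/8 − 0/1 = 1/8
Scaled code = (code − low) / width = (5/128 − 0/1) / 1/8 = 5/16
  e: [0/1, 1/8) 
  b: [1/8, 1/2) ← scaled code falls here ✓
  d: [1/2, 1/1) 

Answer: b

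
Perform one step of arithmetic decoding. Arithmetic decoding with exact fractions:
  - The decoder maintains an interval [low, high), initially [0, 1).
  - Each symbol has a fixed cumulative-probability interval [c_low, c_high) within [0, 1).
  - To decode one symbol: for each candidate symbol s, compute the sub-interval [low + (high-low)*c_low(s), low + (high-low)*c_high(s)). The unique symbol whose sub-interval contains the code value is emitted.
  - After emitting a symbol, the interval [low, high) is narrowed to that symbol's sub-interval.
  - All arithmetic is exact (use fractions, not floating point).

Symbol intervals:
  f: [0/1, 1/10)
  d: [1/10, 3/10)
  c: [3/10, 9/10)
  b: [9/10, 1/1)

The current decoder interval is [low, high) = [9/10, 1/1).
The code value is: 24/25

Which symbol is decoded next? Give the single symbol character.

Answer: c

Derivation:
Interval width = high − low = 1/1 − 9/10 = 1/10
Scaled code = (code − low) / width = (24/25 − 9/10) / 1/10 = 3/5
  f: [0/1, 1/10) 
  d: [1/10, 3/10) 
  c: [3/10, 9/10) ← scaled code falls here ✓
  b: [9/10, 1/1) 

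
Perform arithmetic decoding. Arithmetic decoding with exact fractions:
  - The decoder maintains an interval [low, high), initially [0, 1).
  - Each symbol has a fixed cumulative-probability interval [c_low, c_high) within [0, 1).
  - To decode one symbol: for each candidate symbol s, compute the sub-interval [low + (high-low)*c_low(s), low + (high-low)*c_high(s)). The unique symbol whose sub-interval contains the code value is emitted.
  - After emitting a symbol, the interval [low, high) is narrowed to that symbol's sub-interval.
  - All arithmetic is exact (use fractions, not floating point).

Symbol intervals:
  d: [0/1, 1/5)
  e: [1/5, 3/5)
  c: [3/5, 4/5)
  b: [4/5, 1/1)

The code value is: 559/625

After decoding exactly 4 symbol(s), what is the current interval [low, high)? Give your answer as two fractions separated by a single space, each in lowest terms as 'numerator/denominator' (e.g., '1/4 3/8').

Answer: 557/625 561/625

Derivation:
Step 1: interval [0/1, 1/1), width = 1/1 - 0/1 = 1/1
  'd': [0/1 + 1/1*0/1, 0/1 + 1/1*1/5) = [0/1, 1/5)
  'e': [0/1 + 1/1*1/5, 0/1 + 1/1*3/5) = [1/5, 3/5)
  'c': [0/1 + 1/1*3/5, 0/1 + 1/1*4/5) = [3/5, 4/5)
  'b': [0/1 + 1/1*4/5, 0/1 + 1/1*1/1) = [4/5, 1/1) <- contains code 559/625
  emit 'b', narrow to [4/5, 1/1)
Step 2: interval [4/5, 1/1), width = 1/1 - 4/5 = 1/5
  'd': [4/5 + 1/5*0/1, 4/5 + 1/5*1/5) = [4/5, 21/25)
  'e': [4/5 + 1/5*1/5, 4/5 + 1/5*3/5) = [21/25, 23/25) <- contains code 559/625
  'c': [4/5 + 1/5*3/5, 4/5 + 1/5*4/5) = [23/25, 24/25)
  'b': [4/5 + 1/5*4/5, 4/5 + 1/5*1/1) = [24/25, 1/1)
  emit 'e', narrow to [21/25, 23/25)
Step 3: interval [21/25, 23/25), width = 23/25 - 21/25 = 2/25
  'd': [21/25 + 2/25*0/1, 21/25 + 2/25*1/5) = [21/25, 107/125)
  'e': [21/25 + 2/25*1/5, 21/25 + 2/25*3/5) = [107/125, 111/125)
  'c': [21/25 + 2/25*3/5, 21/25 + 2/25*4/5) = [111/125, 113/125) <- contains code 559/625
  'b': [21/25 + 2/25*4/5, 21/25 + 2/25*1/1) = [113/125, 23/25)
  emit 'c', narrow to [111/125, 113/125)
Step 4: interval [111/125, 113/125), width = 113/125 - 111/125 = 2/125
  'd': [111/125 + 2/125*0/1, 111/125 + 2/125*1/5) = [111/125, 557/625)
  'e': [111/125 + 2/125*1/5, 111/125 + 2/125*3/5) = [557/625, 561/625) <- contains code 559/625
  'c': [111/125 + 2/125*3/5, 111/125 + 2/125*4/5) = [561/625, 563/625)
  'b': [111/125 + 2/125*4/5, 111/125 + 2/125*1/1) = [563/625, 113/125)
  emit 'e', narrow to [557/625, 561/625)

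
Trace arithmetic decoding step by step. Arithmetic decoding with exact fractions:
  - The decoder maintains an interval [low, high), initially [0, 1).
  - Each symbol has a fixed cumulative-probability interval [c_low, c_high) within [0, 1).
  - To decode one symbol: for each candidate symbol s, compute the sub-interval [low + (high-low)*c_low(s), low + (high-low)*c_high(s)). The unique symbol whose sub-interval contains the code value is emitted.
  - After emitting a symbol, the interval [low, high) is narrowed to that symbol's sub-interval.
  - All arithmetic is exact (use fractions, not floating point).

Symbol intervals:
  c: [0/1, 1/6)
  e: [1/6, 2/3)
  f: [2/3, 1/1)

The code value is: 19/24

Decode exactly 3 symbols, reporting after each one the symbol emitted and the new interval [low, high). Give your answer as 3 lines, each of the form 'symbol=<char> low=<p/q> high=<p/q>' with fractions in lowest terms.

Answer: symbol=f low=2/3 high=1/1
symbol=e low=13/18 high=8/9
symbol=e low=3/4 high=5/6

Derivation:
Step 1: interval [0/1, 1/1), width = 1/1 - 0/1 = 1/1
  'c': [0/1 + 1/1*0/1, 0/1 + 1/1*1/6) = [0/1, 1/6)
  'e': [0/1 + 1/1*1/6, 0/1 + 1/1*2/3) = [1/6, 2/3)
  'f': [0/1 + 1/1*2/3, 0/1 + 1/1*1/1) = [2/3, 1/1) <- contains code 19/24
  emit 'f', narrow to [2/3, 1/1)
Step 2: interval [2/3, 1/1), width = 1/1 - 2/3 = 1/3
  'c': [2/3 + 1/3*0/1, 2/3 + 1/3*1/6) = [2/3, 13/18)
  'e': [2/3 + 1/3*1/6, 2/3 + 1/3*2/3) = [13/18, 8/9) <- contains code 19/24
  'f': [2/3 + 1/3*2/3, 2/3 + 1/3*1/1) = [8/9, 1/1)
  emit 'e', narrow to [13/18, 8/9)
Step 3: interval [13/18, 8/9), width = 8/9 - 13/18 = 1/6
  'c': [13/18 + 1/6*0/1, 13/18 + 1/6*1/6) = [13/18, 3/4)
  'e': [13/18 + 1/6*1/6, 13/18 + 1/6*2/3) = [3/4, 5/6) <- contains code 19/24
  'f': [13/18 + 1/6*2/3, 13/18 + 1/6*1/1) = [5/6, 8/9)
  emit 'e', narrow to [3/4, 5/6)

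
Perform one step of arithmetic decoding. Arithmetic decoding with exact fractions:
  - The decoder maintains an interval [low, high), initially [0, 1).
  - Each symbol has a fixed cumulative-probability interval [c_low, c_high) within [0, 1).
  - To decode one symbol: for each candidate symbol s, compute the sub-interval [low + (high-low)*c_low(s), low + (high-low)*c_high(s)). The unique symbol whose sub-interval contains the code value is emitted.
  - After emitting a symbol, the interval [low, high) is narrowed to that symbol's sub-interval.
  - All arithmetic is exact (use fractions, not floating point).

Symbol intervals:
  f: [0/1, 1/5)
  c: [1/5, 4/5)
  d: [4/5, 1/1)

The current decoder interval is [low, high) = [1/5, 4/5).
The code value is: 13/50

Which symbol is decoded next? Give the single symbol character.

Answer: f

Derivation:
Interval width = high − low = 4/5 − 1/5 = 3/5
Scaled code = (code − low) / width = (13/50 − 1/5) / 3/5 = 1/10
  f: [0/1, 1/5) ← scaled code falls here ✓
  c: [1/5, 4/5) 
  d: [4/5, 1/1) 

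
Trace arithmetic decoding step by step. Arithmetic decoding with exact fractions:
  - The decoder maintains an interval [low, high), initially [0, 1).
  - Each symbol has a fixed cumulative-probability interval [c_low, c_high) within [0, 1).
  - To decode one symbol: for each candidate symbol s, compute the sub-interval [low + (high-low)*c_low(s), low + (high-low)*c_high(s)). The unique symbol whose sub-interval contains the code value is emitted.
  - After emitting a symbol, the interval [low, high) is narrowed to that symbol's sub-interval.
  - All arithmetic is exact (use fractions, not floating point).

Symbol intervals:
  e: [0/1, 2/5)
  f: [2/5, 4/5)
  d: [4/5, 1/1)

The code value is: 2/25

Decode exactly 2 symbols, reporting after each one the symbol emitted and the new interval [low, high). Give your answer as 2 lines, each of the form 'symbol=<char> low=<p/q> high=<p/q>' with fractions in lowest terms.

Step 1: interval [0/1, 1/1), width = 1/1 - 0/1 = 1/1
  'e': [0/1 + 1/1*0/1, 0/1 + 1/1*2/5) = [0/1, 2/5) <- contains code 2/25
  'f': [0/1 + 1/1*2/5, 0/1 + 1/1*4/5) = [2/5, 4/5)
  'd': [0/1 + 1/1*4/5, 0/1 + 1/1*1/1) = [4/5, 1/1)
  emit 'e', narrow to [0/1, 2/5)
Step 2: interval [0/1, 2/5), width = 2/5 - 0/1 = 2/5
  'e': [0/1 + 2/5*0/1, 0/1 + 2/5*2/5) = [0/1, 4/25) <- contains code 2/25
  'f': [0/1 + 2/5*2/5, 0/1 + 2/5*4/5) = [4/25, 8/25)
  'd': [0/1 + 2/5*4/5, 0/1 + 2/5*1/1) = [8/25, 2/5)
  emit 'e', narrow to [0/1, 4/25)

Answer: symbol=e low=0/1 high=2/5
symbol=e low=0/1 high=4/25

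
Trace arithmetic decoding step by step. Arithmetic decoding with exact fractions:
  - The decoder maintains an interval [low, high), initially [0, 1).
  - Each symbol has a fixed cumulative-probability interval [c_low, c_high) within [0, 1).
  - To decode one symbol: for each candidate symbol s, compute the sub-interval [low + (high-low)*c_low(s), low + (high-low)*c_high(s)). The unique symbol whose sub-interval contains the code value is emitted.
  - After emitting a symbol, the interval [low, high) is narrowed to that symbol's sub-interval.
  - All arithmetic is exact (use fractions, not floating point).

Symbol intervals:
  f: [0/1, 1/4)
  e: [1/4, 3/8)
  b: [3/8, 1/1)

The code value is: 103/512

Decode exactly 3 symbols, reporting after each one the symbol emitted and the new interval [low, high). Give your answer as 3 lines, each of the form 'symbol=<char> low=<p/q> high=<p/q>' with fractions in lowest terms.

Answer: symbol=f low=0/1 high=1/4
symbol=b low=3/32 high=1/4
symbol=b low=39/256 high=1/4

Derivation:
Step 1: interval [0/1, 1/1), width = 1/1 - 0/1 = 1/1
  'f': [0/1 + 1/1*0/1, 0/1 + 1/1*1/4) = [0/1, 1/4) <- contains code 103/512
  'e': [0/1 + 1/1*1/4, 0/1 + 1/1*3/8) = [1/4, 3/8)
  'b': [0/1 + 1/1*3/8, 0/1 + 1/1*1/1) = [3/8, 1/1)
  emit 'f', narrow to [0/1, 1/4)
Step 2: interval [0/1, 1/4), width = 1/4 - 0/1 = 1/4
  'f': [0/1 + 1/4*0/1, 0/1 + 1/4*1/4) = [0/1, 1/16)
  'e': [0/1 + 1/4*1/4, 0/1 + 1/4*3/8) = [1/16, 3/32)
  'b': [0/1 + 1/4*3/8, 0/1 + 1/4*1/1) = [3/32, 1/4) <- contains code 103/512
  emit 'b', narrow to [3/32, 1/4)
Step 3: interval [3/32, 1/4), width = 1/4 - 3/32 = 5/32
  'f': [3/32 + 5/32*0/1, 3/32 + 5/32*1/4) = [3/32, 17/128)
  'e': [3/32 + 5/32*1/4, 3/32 + 5/32*3/8) = [17/128, 39/256)
  'b': [3/32 + 5/32*3/8, 3/32 + 5/32*1/1) = [39/256, 1/4) <- contains code 103/512
  emit 'b', narrow to [39/256, 1/4)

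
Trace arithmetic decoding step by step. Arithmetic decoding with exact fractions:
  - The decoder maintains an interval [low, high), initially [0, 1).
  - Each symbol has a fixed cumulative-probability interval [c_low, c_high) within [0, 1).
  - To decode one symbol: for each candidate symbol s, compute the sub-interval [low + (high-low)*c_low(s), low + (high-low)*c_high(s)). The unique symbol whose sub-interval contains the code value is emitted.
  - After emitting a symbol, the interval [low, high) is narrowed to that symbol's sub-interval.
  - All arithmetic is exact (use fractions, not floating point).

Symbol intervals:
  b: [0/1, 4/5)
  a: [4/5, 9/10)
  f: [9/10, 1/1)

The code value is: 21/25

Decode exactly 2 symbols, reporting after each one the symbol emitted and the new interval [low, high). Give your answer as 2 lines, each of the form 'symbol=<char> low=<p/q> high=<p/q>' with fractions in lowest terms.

Answer: symbol=a low=4/5 high=9/10
symbol=b low=4/5 high=22/25

Derivation:
Step 1: interval [0/1, 1/1), width = 1/1 - 0/1 = 1/1
  'b': [0/1 + 1/1*0/1, 0/1 + 1/1*4/5) = [0/1, 4/5)
  'a': [0/1 + 1/1*4/5, 0/1 + 1/1*9/10) = [4/5, 9/10) <- contains code 21/25
  'f': [0/1 + 1/1*9/10, 0/1 + 1/1*1/1) = [9/10, 1/1)
  emit 'a', narrow to [4/5, 9/10)
Step 2: interval [4/5, 9/10), width = 9/10 - 4/5 = 1/10
  'b': [4/5 + 1/10*0/1, 4/5 + 1/10*4/5) = [4/5, 22/25) <- contains code 21/25
  'a': [4/5 + 1/10*4/5, 4/5 + 1/10*9/10) = [22/25, 89/100)
  'f': [4/5 + 1/10*9/10, 4/5 + 1/10*1/1) = [89/100, 9/10)
  emit 'b', narrow to [4/5, 22/25)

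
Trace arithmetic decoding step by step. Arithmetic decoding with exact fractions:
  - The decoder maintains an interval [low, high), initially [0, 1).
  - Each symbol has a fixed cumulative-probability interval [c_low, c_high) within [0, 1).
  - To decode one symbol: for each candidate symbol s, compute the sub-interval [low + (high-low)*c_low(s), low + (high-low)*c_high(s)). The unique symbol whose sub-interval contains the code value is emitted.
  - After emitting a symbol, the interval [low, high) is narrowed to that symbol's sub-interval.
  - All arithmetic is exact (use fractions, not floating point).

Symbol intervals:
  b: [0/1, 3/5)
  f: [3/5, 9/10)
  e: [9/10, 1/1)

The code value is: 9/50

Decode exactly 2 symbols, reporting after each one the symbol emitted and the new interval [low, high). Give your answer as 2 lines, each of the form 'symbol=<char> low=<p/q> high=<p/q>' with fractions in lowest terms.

Answer: symbol=b low=0/1 high=3/5
symbol=b low=0/1 high=9/25

Derivation:
Step 1: interval [0/1, 1/1), width = 1/1 - 0/1 = 1/1
  'b': [0/1 + 1/1*0/1, 0/1 + 1/1*3/5) = [0/1, 3/5) <- contains code 9/50
  'f': [0/1 + 1/1*3/5, 0/1 + 1/1*9/10) = [3/5, 9/10)
  'e': [0/1 + 1/1*9/10, 0/1 + 1/1*1/1) = [9/10, 1/1)
  emit 'b', narrow to [0/1, 3/5)
Step 2: interval [0/1, 3/5), width = 3/5 - 0/1 = 3/5
  'b': [0/1 + 3/5*0/1, 0/1 + 3/5*3/5) = [0/1, 9/25) <- contains code 9/50
  'f': [0/1 + 3/5*3/5, 0/1 + 3/5*9/10) = [9/25, 27/50)
  'e': [0/1 + 3/5*9/10, 0/1 + 3/5*1/1) = [27/50, 3/5)
  emit 'b', narrow to [0/1, 9/25)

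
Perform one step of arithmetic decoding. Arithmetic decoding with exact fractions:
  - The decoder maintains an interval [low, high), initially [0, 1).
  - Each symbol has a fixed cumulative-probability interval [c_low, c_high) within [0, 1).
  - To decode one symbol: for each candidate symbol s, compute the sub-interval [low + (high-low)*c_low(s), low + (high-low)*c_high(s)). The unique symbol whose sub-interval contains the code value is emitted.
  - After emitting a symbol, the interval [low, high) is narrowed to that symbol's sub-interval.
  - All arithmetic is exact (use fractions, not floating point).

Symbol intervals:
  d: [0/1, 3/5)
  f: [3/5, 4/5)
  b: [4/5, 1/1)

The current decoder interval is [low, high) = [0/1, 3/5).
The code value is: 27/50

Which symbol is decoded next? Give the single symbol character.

Answer: b

Derivation:
Interval width = high − low = 3/5 − 0/1 = 3/5
Scaled code = (code − low) / width = (27/50 − 0/1) / 3/5 = 9/10
  d: [0/1, 3/5) 
  f: [3/5, 4/5) 
  b: [4/5, 1/1) ← scaled code falls here ✓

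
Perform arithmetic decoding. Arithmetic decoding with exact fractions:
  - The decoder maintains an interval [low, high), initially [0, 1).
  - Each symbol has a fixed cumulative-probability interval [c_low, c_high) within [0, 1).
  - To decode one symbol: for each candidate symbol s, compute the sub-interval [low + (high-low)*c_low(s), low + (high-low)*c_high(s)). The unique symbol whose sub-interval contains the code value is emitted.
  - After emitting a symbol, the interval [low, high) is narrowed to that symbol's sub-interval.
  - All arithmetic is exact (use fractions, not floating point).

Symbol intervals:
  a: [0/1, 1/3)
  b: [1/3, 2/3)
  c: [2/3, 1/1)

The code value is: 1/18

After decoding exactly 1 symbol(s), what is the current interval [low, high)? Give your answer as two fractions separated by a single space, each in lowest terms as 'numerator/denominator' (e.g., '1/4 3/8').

Answer: 0/1 1/3

Derivation:
Step 1: interval [0/1, 1/1), width = 1/1 - 0/1 = 1/1
  'a': [0/1 + 1/1*0/1, 0/1 + 1/1*1/3) = [0/1, 1/3) <- contains code 1/18
  'b': [0/1 + 1/1*1/3, 0/1 + 1/1*2/3) = [1/3, 2/3)
  'c': [0/1 + 1/1*2/3, 0/1 + 1/1*1/1) = [2/3, 1/1)
  emit 'a', narrow to [0/1, 1/3)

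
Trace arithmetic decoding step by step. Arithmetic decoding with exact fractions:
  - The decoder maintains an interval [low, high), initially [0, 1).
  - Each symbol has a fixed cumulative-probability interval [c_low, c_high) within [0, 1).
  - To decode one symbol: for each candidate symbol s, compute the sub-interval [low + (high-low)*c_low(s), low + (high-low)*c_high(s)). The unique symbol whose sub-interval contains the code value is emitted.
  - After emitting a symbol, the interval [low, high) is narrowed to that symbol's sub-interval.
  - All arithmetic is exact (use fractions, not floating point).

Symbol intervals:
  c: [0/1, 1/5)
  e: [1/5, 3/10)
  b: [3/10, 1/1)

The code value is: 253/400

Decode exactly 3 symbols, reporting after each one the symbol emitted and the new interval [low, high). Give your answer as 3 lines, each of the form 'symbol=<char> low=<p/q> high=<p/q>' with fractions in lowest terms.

Answer: symbol=b low=3/10 high=1/1
symbol=b low=51/100 high=1/1
symbol=e low=76/125 high=657/1000

Derivation:
Step 1: interval [0/1, 1/1), width = 1/1 - 0/1 = 1/1
  'c': [0/1 + 1/1*0/1, 0/1 + 1/1*1/5) = [0/1, 1/5)
  'e': [0/1 + 1/1*1/5, 0/1 + 1/1*3/10) = [1/5, 3/10)
  'b': [0/1 + 1/1*3/10, 0/1 + 1/1*1/1) = [3/10, 1/1) <- contains code 253/400
  emit 'b', narrow to [3/10, 1/1)
Step 2: interval [3/10, 1/1), width = 1/1 - 3/10 = 7/10
  'c': [3/10 + 7/10*0/1, 3/10 + 7/10*1/5) = [3/10, 11/25)
  'e': [3/10 + 7/10*1/5, 3/10 + 7/10*3/10) = [11/25, 51/100)
  'b': [3/10 + 7/10*3/10, 3/10 + 7/10*1/1) = [51/100, 1/1) <- contains code 253/400
  emit 'b', narrow to [51/100, 1/1)
Step 3: interval [51/100, 1/1), width = 1/1 - 51/100 = 49/100
  'c': [51/100 + 49/100*0/1, 51/100 + 49/100*1/5) = [51/100, 76/125)
  'e': [51/100 + 49/100*1/5, 51/100 + 49/100*3/10) = [76/125, 657/1000) <- contains code 253/400
  'b': [51/100 + 49/100*3/10, 51/100 + 49/100*1/1) = [657/1000, 1/1)
  emit 'e', narrow to [76/125, 657/1000)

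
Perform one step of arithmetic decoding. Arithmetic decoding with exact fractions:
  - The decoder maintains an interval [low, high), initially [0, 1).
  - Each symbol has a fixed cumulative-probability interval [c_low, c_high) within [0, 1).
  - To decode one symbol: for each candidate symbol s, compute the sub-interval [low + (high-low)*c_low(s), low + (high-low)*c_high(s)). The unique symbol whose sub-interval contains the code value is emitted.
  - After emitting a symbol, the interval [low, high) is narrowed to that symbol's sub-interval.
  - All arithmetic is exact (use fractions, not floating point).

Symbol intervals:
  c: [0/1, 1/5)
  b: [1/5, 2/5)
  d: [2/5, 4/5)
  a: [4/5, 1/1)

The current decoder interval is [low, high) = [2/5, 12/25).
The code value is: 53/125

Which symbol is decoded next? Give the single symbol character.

Answer: b

Derivation:
Interval width = high − low = 12/25 − 2/5 = 2/25
Scaled code = (code − low) / width = (53/125 − 2/5) / 2/25 = 3/10
  c: [0/1, 1/5) 
  b: [1/5, 2/5) ← scaled code falls here ✓
  d: [2/5, 4/5) 
  a: [4/5, 1/1) 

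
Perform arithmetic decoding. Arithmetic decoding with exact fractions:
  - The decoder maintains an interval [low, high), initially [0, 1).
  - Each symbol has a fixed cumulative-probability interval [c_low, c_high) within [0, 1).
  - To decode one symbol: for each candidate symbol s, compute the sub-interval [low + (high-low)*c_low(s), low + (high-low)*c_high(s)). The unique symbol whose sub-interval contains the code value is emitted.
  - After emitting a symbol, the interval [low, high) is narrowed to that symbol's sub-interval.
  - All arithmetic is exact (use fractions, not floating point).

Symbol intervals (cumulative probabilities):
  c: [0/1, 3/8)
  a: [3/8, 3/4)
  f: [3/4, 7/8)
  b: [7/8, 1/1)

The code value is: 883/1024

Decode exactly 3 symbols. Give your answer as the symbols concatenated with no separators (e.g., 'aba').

Answer: fbc

Derivation:
Step 1: interval [0/1, 1/1), width = 1/1 - 0/1 = 1/1
  'c': [0/1 + 1/1*0/1, 0/1 + 1/1*3/8) = [0/1, 3/8)
  'a': [0/1 + 1/1*3/8, 0/1 + 1/1*3/4) = [3/8, 3/4)
  'f': [0/1 + 1/1*3/4, 0/1 + 1/1*7/8) = [3/4, 7/8) <- contains code 883/1024
  'b': [0/1 + 1/1*7/8, 0/1 + 1/1*1/1) = [7/8, 1/1)
  emit 'f', narrow to [3/4, 7/8)
Step 2: interval [3/4, 7/8), width = 7/8 - 3/4 = 1/8
  'c': [3/4 + 1/8*0/1, 3/4 + 1/8*3/8) = [3/4, 51/64)
  'a': [3/4 + 1/8*3/8, 3/4 + 1/8*3/4) = [51/64, 27/32)
  'f': [3/4 + 1/8*3/4, 3/4 + 1/8*7/8) = [27/32, 55/64)
  'b': [3/4 + 1/8*7/8, 3/4 + 1/8*1/1) = [55/64, 7/8) <- contains code 883/1024
  emit 'b', narrow to [55/64, 7/8)
Step 3: interval [55/64, 7/8), width = 7/8 - 55/64 = 1/64
  'c': [55/64 + 1/64*0/1, 55/64 + 1/64*3/8) = [55/64, 443/512) <- contains code 883/1024
  'a': [55/64 + 1/64*3/8, 55/64 + 1/64*3/4) = [443/512, 223/256)
  'f': [55/64 + 1/64*3/4, 55/64 + 1/64*7/8) = [223/256, 447/512)
  'b': [55/64 + 1/64*7/8, 55/64 + 1/64*1/1) = [447/512, 7/8)
  emit 'c', narrow to [55/64, 443/512)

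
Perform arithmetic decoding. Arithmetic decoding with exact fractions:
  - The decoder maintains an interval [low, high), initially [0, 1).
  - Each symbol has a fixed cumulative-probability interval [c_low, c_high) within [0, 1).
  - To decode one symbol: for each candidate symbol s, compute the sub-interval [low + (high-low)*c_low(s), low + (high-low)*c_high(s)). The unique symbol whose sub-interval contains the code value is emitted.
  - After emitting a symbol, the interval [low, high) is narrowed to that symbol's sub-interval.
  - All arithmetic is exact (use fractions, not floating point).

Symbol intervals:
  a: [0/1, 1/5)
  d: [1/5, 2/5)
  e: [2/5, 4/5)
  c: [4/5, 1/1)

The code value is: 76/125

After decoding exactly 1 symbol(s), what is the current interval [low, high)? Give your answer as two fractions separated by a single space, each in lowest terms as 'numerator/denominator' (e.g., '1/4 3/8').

Step 1: interval [0/1, 1/1), width = 1/1 - 0/1 = 1/1
  'a': [0/1 + 1/1*0/1, 0/1 + 1/1*1/5) = [0/1, 1/5)
  'd': [0/1 + 1/1*1/5, 0/1 + 1/1*2/5) = [1/5, 2/5)
  'e': [0/1 + 1/1*2/5, 0/1 + 1/1*4/5) = [2/5, 4/5) <- contains code 76/125
  'c': [0/1 + 1/1*4/5, 0/1 + 1/1*1/1) = [4/5, 1/1)
  emit 'e', narrow to [2/5, 4/5)

Answer: 2/5 4/5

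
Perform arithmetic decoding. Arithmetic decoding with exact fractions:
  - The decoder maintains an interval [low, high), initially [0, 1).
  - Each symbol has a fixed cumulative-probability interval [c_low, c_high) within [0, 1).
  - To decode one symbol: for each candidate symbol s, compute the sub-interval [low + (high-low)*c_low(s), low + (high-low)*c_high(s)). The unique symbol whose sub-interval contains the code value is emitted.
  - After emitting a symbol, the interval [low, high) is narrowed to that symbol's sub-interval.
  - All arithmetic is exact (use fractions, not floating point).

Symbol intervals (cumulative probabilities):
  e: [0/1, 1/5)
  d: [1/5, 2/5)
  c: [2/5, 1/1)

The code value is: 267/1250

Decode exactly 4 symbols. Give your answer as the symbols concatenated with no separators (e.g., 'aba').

Answer: dedc

Derivation:
Step 1: interval [0/1, 1/1), width = 1/1 - 0/1 = 1/1
  'e': [0/1 + 1/1*0/1, 0/1 + 1/1*1/5) = [0/1, 1/5)
  'd': [0/1 + 1/1*1/5, 0/1 + 1/1*2/5) = [1/5, 2/5) <- contains code 267/1250
  'c': [0/1 + 1/1*2/5, 0/1 + 1/1*1/1) = [2/5, 1/1)
  emit 'd', narrow to [1/5, 2/5)
Step 2: interval [1/5, 2/5), width = 2/5 - 1/5 = 1/5
  'e': [1/5 + 1/5*0/1, 1/5 + 1/5*1/5) = [1/5, 6/25) <- contains code 267/1250
  'd': [1/5 + 1/5*1/5, 1/5 + 1/5*2/5) = [6/25, 7/25)
  'c': [1/5 + 1/5*2/5, 1/5 + 1/5*1/1) = [7/25, 2/5)
  emit 'e', narrow to [1/5, 6/25)
Step 3: interval [1/5, 6/25), width = 6/25 - 1/5 = 1/25
  'e': [1/5 + 1/25*0/1, 1/5 + 1/25*1/5) = [1/5, 26/125)
  'd': [1/5 + 1/25*1/5, 1/5 + 1/25*2/5) = [26/125, 27/125) <- contains code 267/1250
  'c': [1/5 + 1/25*2/5, 1/5 + 1/25*1/1) = [27/125, 6/25)
  emit 'd', narrow to [26/125, 27/125)
Step 4: interval [26/125, 27/125), width = 27/125 - 26/125 = 1/125
  'e': [26/125 + 1/125*0/1, 26/125 + 1/125*1/5) = [26/125, 131/625)
  'd': [26/125 + 1/125*1/5, 26/125 + 1/125*2/5) = [131/625, 132/625)
  'c': [26/125 + 1/125*2/5, 26/125 + 1/125*1/1) = [132/625, 27/125) <- contains code 267/1250
  emit 'c', narrow to [132/625, 27/125)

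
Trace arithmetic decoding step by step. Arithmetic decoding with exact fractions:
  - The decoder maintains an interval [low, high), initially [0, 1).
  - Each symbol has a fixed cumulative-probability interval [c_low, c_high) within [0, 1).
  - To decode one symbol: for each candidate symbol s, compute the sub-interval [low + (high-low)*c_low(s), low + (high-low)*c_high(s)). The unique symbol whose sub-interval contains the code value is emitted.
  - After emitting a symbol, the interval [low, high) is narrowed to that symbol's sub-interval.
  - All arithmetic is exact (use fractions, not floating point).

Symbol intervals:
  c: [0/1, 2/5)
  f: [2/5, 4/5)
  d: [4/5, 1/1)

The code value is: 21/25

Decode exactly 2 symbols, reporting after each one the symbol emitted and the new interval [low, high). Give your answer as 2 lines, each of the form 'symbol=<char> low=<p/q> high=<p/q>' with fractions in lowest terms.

Step 1: interval [0/1, 1/1), width = 1/1 - 0/1 = 1/1
  'c': [0/1 + 1/1*0/1, 0/1 + 1/1*2/5) = [0/1, 2/5)
  'f': [0/1 + 1/1*2/5, 0/1 + 1/1*4/5) = [2/5, 4/5)
  'd': [0/1 + 1/1*4/5, 0/1 + 1/1*1/1) = [4/5, 1/1) <- contains code 21/25
  emit 'd', narrow to [4/5, 1/1)
Step 2: interval [4/5, 1/1), width = 1/1 - 4/5 = 1/5
  'c': [4/5 + 1/5*0/1, 4/5 + 1/5*2/5) = [4/5, 22/25) <- contains code 21/25
  'f': [4/5 + 1/5*2/5, 4/5 + 1/5*4/5) = [22/25, 24/25)
  'd': [4/5 + 1/5*4/5, 4/5 + 1/5*1/1) = [24/25, 1/1)
  emit 'c', narrow to [4/5, 22/25)

Answer: symbol=d low=4/5 high=1/1
symbol=c low=4/5 high=22/25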